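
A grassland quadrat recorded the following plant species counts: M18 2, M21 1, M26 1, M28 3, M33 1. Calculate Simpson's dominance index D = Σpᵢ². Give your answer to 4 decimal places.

0.2500

Total N = 2+1+1+3+1 = 8, so the proportions are 0.25, 0.125, 0.125, 0.375, 0.125 (working shown to 6 dp, full precision carried).
D = 0.25² + 0.125² + 0.125² + 0.375² + 0.125² = 0.062500 + 0.015625 + 0.015625 + 0.140625 + 0.015625 = 0.250000.
To 4 decimal places, D = 0.2500.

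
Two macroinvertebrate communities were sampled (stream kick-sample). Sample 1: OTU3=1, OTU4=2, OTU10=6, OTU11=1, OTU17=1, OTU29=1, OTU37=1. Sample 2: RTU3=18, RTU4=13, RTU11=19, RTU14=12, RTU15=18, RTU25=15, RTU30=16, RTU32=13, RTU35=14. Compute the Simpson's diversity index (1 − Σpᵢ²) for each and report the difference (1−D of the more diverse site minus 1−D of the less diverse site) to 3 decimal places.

0.152

Sample 1: N=13, proportions 0.07692, 0.15385, 0.46154, 0.07692, 0.07692, 0.07692, 0.07692, giving 1−D = 0.73373 (working shown to 5 dp, full precision carried).
Sample 2: N=138, proportions 0.13043, 0.0942, 0.13768, 0.08696, 0.13043, 0.1087, 0.11594, 0.0942, 0.10145, giving 1−D = 0.88616.
Difference = |0.73373 − 0.88616| = 0.15243, i.e. 0.152 to 3 decimal places.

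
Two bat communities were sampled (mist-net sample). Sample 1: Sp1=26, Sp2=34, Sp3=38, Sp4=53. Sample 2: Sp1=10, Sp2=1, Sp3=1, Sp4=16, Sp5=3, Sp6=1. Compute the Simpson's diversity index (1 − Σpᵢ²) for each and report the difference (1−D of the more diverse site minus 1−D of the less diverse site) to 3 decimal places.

0.093

Sample 1: N=151, proportions 0.172185, 0.225166, 0.251656, 0.350993, giving 1−D = 0.733126 (working shown to 6 dp, full precision carried).
Sample 2: N=32, proportions 0.3125, 0.03125, 0.03125, 0.5, 0.09375, 0.03125, giving 1−D = 0.640625.
Difference = |0.733126 − 0.640625| = 0.092501, i.e. 0.093 to 3 decimal places.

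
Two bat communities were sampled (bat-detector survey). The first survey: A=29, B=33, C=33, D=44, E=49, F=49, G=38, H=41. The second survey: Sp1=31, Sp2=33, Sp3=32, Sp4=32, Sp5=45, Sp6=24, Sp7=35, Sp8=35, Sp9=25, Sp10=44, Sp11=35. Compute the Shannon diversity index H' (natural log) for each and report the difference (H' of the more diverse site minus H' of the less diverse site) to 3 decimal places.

The first survey: N=316, proportions 0.09177, 0.10443, 0.10443, 0.13924, 0.15506, 0.15506, 0.12025, 0.12975, giving H' = 2.06331 (working shown to 5 dp, full precision carried).
The second survey: N=371, proportions 0.08356, 0.08895, 0.08625, 0.08625, 0.12129, 0.06469, 0.09434, 0.09434, 0.06739, 0.1186, 0.09434, giving H' = 2.38114.
Difference = |2.06331 − 2.38114| = 0.31783, i.e. 0.318 to 3 decimal places.

0.318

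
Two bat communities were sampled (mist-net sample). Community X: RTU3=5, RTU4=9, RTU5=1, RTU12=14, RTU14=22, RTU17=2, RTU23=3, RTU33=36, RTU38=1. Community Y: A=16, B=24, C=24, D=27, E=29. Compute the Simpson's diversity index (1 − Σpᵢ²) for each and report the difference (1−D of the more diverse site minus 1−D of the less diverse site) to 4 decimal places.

0.0357

Community X: N=93, proportions 0.053763, 0.096774, 0.010753, 0.150538, 0.236559, 0.021505, 0.032258, 0.387097, 0.010753, giving 1−D = 0.757544 (working shown to 6 dp, full precision carried).
Community Y: N=120, proportions 0.133333, 0.2, 0.2, 0.225, 0.241667, giving 1−D = 0.793194.
Difference = |0.757544 − 0.793194| = 0.035650, i.e. 0.0357 to 4 decimal places.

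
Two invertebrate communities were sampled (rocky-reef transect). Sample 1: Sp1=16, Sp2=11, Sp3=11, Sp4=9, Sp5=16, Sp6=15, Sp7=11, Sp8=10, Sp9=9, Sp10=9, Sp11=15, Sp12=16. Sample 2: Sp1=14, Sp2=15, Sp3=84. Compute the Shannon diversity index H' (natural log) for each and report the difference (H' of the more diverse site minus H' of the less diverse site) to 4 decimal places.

Sample 1: N=148, proportions 0.1081081, 0.0743243, 0.0743243, 0.0608108, 0.1081081, 0.1013514, 0.0743243, 0.0675676, 0.0608108, 0.0608108, 0.1013514, 0.1081081, giving H' = 2.4579743 (working shown to 7 dp, full precision carried).
Sample 2: N=113, proportions 0.1238938, 0.1327434, 0.7433628, giving H' = 0.7472448.
Difference = |2.4579743 − 0.7472448| = 1.7107295, i.e. 1.7107 to 4 decimal places.

1.7107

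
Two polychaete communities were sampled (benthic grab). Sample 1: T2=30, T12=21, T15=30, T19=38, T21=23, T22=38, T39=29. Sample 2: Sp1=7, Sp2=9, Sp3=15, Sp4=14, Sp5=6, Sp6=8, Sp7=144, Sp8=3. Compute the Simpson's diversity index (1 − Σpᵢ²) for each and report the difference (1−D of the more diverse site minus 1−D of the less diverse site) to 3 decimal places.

0.355

Sample 1: N=209, proportions 0.14354, 0.10048, 0.14354, 0.18182, 0.11005, 0.18182, 0.13876, giving 1−D = 0.85122 (working shown to 5 dp, full precision carried).
Sample 2: N=206, proportions 0.03398, 0.04369, 0.07282, 0.06796, 0.02913, 0.03883, 0.69903, 0.01456, giving 1−D = 0.49581.
Difference = |0.85122 − 0.49581| = 0.35541, i.e. 0.355 to 3 decimal places.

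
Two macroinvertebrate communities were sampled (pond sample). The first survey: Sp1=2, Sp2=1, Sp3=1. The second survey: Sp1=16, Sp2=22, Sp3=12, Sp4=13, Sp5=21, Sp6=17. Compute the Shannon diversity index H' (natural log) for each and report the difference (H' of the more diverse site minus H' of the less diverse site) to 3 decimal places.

0.728

The first survey: N=4, proportions 0.5, 0.25, 0.25, giving H' = 1.03972 (working shown to 5 dp, full precision carried).
The second survey: N=101, proportions 0.15842, 0.21782, 0.11881, 0.12871, 0.20792, 0.16832, giving H' = 1.76733.
Difference = |1.03972 − 1.76733| = 0.72761, i.e. 0.728 to 3 decimal places.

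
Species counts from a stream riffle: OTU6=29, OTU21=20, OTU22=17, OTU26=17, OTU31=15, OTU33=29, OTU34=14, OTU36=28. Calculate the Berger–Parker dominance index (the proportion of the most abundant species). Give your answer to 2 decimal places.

Total N = 29+20+17+17+15+29+14+28 = 169, so the proportions are 0.1716, 0.1183, 0.1006, 0.1006, 0.0888, 0.1716, 0.0828, 0.1657 (working shown to 4 dp, full precision carried).
The largest proportion is 0.1716, i.e. d = 0.17 to 2 decimal places.

0.17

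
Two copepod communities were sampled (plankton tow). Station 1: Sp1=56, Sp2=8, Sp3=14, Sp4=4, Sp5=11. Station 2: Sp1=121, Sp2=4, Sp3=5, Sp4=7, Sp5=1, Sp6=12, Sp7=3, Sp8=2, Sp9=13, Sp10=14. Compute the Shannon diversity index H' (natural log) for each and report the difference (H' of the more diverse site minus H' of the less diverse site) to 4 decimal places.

Station 1: N=93, proportions 0.602151, 0.086022, 0.150538, 0.043011, 0.11828, giving H' = 1.189330 (working shown to 6 dp, full precision carried).
Station 2: N=182, proportions 0.664835, 0.021978, 0.027473, 0.038462, 0.005495, 0.065934, 0.016484, 0.010989, 0.071429, 0.076923, giving H' = 1.290289.
Difference = |1.189330 − 1.290289| = 0.100959, i.e. 0.1010 to 4 decimal places.

0.1010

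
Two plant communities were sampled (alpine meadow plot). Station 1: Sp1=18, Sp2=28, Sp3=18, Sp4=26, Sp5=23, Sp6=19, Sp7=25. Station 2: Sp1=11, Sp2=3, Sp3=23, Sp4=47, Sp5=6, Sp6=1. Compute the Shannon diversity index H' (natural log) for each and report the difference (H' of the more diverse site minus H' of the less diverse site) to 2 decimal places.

Station 1: N=157, proportions 0.1146, 0.1783, 0.1146, 0.1656, 0.1465, 0.121, 0.1592, giving H' = 1.9314 (working shown to 4 dp, full precision carried).
Station 2: N=91, proportions 0.1209, 0.033, 0.2527, 0.5165, 0.0659, 0.011, giving H' = 1.2856.
Difference = |1.9314 − 1.2856| = 0.6458, i.e. 0.65 to 2 decimal places.

0.65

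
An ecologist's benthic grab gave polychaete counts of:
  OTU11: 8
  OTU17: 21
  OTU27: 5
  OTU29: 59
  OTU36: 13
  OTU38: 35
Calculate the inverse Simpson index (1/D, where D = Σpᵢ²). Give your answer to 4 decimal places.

3.6783

Total N = 8+21+5+59+13+35 = 141, so the proportions are 0.05673759, 0.14893617, 0.03546099, 0.41843972, 0.09219858, 0.24822695 (working shown to 8 dp, full precision carried).
D = 0.05673759² + 0.14893617² + 0.03546099² + 0.41843972² + 0.09219858² + 0.24822695² = 0.00321915 + 0.02218198 + 0.00125748 + 0.17509180 + 0.00850058 + 0.06161662 = 0.27186761.
So 1/D = 3.678261, i.e. 3.6783 to 4 decimal places.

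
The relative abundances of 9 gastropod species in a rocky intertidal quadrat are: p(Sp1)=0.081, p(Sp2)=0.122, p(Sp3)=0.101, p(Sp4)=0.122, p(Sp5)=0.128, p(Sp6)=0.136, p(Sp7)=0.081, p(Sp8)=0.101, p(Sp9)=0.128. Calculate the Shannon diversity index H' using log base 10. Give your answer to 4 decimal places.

Each pᵢ log₁₀ pᵢ term (working shown to 6 dp, full precision carried): 0.081×(-1.091515)=-0.088413, 0.122×(-0.913640)=-0.111464, 0.101×(-0.995679)=-0.100564, 0.122×(-0.913640)=-0.111464, 0.128×(-0.892790)=-0.114277, 0.136×(-0.866461)=-0.117839, 0.081×(-1.091515)=-0.088413, 0.101×(-0.995679)=-0.100564, 0.128×(-0.892790)=-0.114277.
Sum = -0.947274, so H' = 0.9473.

0.9473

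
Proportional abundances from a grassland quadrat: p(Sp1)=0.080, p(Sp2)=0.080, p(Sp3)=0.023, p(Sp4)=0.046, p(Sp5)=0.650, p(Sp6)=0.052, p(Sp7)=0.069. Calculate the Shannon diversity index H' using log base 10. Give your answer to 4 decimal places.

0.5432

Each pᵢ log₁₀ pᵢ term (working shown to 6 dp, full precision carried): 0.08×(-1.096910)=-0.087753, 0.08×(-1.096910)=-0.087753, 0.023×(-1.638272)=-0.037680, 0.046×(-1.337242)=-0.061513, 0.65×(-0.187087)=-0.121606, 0.052×(-1.283997)=-0.066768, 0.069×(-1.161151)=-0.080119.
Sum = -0.543193, so H' = 0.5432.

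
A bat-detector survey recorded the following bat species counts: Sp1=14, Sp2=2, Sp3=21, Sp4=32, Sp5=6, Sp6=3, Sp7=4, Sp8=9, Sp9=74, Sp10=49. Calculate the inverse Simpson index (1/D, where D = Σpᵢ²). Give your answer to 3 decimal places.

4.729

Total N = 14+2+21+32+6+3+4+9+74+49 = 214, so the proportions are 0.0654206, 0.0093458, 0.0981308, 0.1495327, 0.0280374, 0.0140187, 0.0186916, 0.0420561, 0.3457944, 0.228972 (working shown to 7 dp, full precision carried).
D = 0.0654206² + 0.0093458² + 0.0981308² + 0.1495327² + 0.0280374² + 0.0140187² + 0.0186916² + 0.0420561² + 0.3457944² + 0.228972² = 0.0042798 + 0.0000873 + 0.0096297 + 0.0223600 + 0.0007861 + 0.0001965 + 0.0003494 + 0.0017687 + 0.1195738 + 0.0524282 = 0.2114595.
So 1/D = 4.72904, i.e. 4.729 to 3 decimal places.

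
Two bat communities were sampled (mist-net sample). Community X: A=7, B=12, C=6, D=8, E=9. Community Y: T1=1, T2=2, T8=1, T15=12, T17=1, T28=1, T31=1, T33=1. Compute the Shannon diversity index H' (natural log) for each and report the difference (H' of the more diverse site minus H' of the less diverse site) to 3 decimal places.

Community X: N=42, proportions 0.16667, 0.28571, 0.14286, 0.19048, 0.21429, giving H' = 1.58049 (working shown to 5 dp, full precision carried).
Community Y: N=20, proportions 0.05, 0.1, 0.05, 0.6, 0.05, 0.05, 0.05, 0.05, giving H' = 1.43547.
Difference = |1.58049 − 1.43547| = 0.14502, i.e. 0.145 to 3 decimal places.

0.145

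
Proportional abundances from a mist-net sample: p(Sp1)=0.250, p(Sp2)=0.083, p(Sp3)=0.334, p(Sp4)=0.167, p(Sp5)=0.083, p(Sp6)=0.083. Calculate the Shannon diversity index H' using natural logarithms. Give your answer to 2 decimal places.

Each pᵢ ln pᵢ term (working shown to 4 dp, full precision carried): 0.25×(-1.3863)=-0.3466, 0.083×(-2.4889)=-0.2066, 0.334×(-1.0966)=-0.3663, 0.167×(-1.7898)=-0.2989, 0.083×(-2.4889)=-0.2066, 0.083×(-2.4889)=-0.2066.
Sum = -1.6315, so H' = 1.63.

1.63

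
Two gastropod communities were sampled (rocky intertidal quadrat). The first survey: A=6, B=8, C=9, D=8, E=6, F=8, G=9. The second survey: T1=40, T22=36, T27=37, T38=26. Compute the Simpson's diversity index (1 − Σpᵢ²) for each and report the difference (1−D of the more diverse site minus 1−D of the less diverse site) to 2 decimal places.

0.11

The first survey: N=54, proportions 0.1111, 0.1481, 0.1667, 0.1481, 0.1111, 0.1481, 0.1667, giving 1−D = 0.8539 (working shown to 4 dp, full precision carried).
The second survey: N=139, proportions 0.2878, 0.259, 0.2662, 0.1871, giving 1−D = 0.7443.
Difference = |0.8539 − 0.7443| = 0.1096, i.e. 0.11 to 2 decimal places.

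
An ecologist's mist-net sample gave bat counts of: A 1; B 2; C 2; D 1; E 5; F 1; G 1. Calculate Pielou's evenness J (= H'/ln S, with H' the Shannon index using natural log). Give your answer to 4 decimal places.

0.8904

Total N = 1+2+2+1+5+1+1 = 13, so the proportions are 0.076923, 0.153846, 0.153846, 0.076923, 0.384615, 0.076923, 0.076923 (working shown to 6 dp, full precision carried).
H' = −Σ pᵢ ln pᵢ = −((-0.197304) + (-0.287970) + (-0.287970) + (-0.197304) + (-0.367504) + (-0.197304) + (-0.197304)) = 1.732659.
With S = 7 species, ln S = 1.945910, so J = 1.732659/1.945910 = 0.890410, i.e. 0.8904 to 4 decimal places.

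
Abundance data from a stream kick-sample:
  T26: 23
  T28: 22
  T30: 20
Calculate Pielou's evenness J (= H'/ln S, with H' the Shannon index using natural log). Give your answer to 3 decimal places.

Total N = 23+22+20 = 65, so the proportions are 0.35385, 0.33846, 0.30769 (working shown to 5 dp, full precision carried).
H' = −Σ pᵢ ln pᵢ = −((-0.36761) + (-0.36667) + (-0.36266)) = 1.09694.
With S = 3 species, ln S = 1.09861, so J = 1.09694/1.09861 = 0.99848, i.e. 0.998 to 3 decimal places.

0.998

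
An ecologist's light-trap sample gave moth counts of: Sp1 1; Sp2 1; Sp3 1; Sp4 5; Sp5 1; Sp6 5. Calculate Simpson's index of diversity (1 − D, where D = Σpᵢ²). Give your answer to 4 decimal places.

0.7245

Total N = 1+1+1+5+1+5 = 14, so the proportions are 0.071429, 0.071429, 0.071429, 0.357143, 0.071429, 0.357143 (working shown to 6 dp, full precision carried).
D = 0.071429² + 0.071429² + 0.071429² + 0.357143² + 0.071429² + 0.357143² = 0.005102 + 0.005102 + 0.005102 + 0.127551 + 0.005102 + 0.127551 = 0.275510.
So 1 − D = 0.724490, i.e. 0.7245 to 4 decimal places.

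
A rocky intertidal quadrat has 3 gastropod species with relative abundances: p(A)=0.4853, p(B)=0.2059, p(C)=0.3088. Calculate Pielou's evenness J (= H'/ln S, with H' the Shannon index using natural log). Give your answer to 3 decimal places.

H' = −Σ pᵢ ln pᵢ = −((-0.35087) + (-0.32540) + (-0.36286)) = 1.03912 (working shown to 5 dp, full precision carried).
With S = 3 species, ln S = 1.09861, so J = 1.03912/1.09861 = 0.94585, i.e. 0.946 to 3 decimal places.

0.946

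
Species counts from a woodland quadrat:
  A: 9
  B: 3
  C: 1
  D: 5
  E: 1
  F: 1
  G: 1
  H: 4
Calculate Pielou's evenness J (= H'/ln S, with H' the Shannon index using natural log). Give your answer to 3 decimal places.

Total N = 9+3+1+5+1+1+1+4 = 25, so the proportions are 0.36, 0.12, 0.04, 0.2, 0.04, 0.04, 0.04, 0.16 (working shown to 5 dp, full precision carried).
H' = −Σ pᵢ ln pᵢ = −((-0.36779) + (-0.25443) + (-0.12876) + (-0.32189) + (-0.12876) + (-0.12876) + (-0.12876) + (-0.29321)) = 1.75235.
With S = 8 species, ln S = 2.07944, so J = 1.75235/2.07944 = 0.84270, i.e. 0.843 to 3 decimal places.

0.843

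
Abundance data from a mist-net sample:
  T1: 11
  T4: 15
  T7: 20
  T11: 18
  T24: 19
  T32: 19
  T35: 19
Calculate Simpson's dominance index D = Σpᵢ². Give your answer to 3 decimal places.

0.147

Total N = 11+15+20+18+19+19+19 = 121, so the proportions are 0.09091, 0.12397, 0.16529, 0.14876, 0.15702, 0.15702, 0.15702 (working shown to 5 dp, full precision carried).
D = 0.09091² + 0.12397² + 0.16529² + 0.14876² + 0.15702² + 0.15702² + 0.15702² = 0.00826 + 0.01537 + 0.02732 + 0.02213 + 0.02466 + 0.02466 + 0.02466 = 0.14705.
To 3 decimal places, D = 0.147.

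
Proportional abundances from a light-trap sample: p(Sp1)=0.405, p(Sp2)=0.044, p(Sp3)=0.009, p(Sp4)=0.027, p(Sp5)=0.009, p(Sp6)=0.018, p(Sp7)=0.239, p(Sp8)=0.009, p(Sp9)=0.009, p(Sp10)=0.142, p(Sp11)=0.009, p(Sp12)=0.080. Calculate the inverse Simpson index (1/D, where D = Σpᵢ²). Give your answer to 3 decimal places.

3.982

D = 0.405² + 0.044² + 0.009² + 0.027² + 0.009² + 0.018² + 0.239² + 0.009² + 0.009² + 0.142² + 0.009² + 0.08² = 0.1640250 + 0.0019360 + 0.0000810 + 0.0007290 + 0.0000810 + 0.0003240 + 0.0571210 + 0.0000810 + 0.0000810 + 0.0201640 + 0.0000810 + 0.0064000 = 0.2511040 (working shown to 7 dp, full precision carried).
So 1/D = 3.98241, i.e. 3.982 to 3 decimal places.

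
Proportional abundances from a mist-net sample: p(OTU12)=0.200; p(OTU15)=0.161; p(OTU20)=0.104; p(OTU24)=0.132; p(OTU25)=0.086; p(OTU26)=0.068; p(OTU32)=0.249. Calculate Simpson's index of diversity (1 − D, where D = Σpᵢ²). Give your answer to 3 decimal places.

D = 0.2² + 0.161² + 0.104² + 0.132² + 0.086² + 0.068² + 0.249² = 0.04000 + 0.02592 + 0.01082 + 0.01742 + 0.00740 + 0.00462 + 0.06200 = 0.16818 (working shown to 5 dp, full precision carried).
So 1 − D = 0.83182, i.e. 0.832 to 3 decimal places.

0.832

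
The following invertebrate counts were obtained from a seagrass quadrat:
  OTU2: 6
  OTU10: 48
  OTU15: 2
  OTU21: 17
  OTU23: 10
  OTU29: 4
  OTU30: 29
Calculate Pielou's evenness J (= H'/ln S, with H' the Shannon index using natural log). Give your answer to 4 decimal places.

0.7933

Total N = 6+48+2+17+10+4+29 = 116, so the proportions are 0.051724, 0.413793, 0.017241, 0.146552, 0.086207, 0.034483, 0.25 (working shown to 6 dp, full precision carried).
H' = −Σ pᵢ ln pᵢ = −((-0.153198) + (-0.365127) + (-0.070008) + (-0.281435) + (-0.211294) + (-0.116114) + (-0.346574)) = 1.543748.
With S = 7 species, ln S = 1.945910, so J = 1.543748/1.945910 = 0.793329, i.e. 0.7933 to 4 decimal places.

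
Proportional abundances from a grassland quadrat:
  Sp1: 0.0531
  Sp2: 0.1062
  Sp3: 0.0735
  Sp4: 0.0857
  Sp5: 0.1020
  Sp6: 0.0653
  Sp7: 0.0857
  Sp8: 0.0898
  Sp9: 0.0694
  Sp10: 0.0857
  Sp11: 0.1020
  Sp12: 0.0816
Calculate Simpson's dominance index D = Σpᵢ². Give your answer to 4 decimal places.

D = 0.0531² + 0.1062² + 0.0735² + 0.0857² + 0.102² + 0.0653² + 0.0857² + 0.0898² + 0.0694² + 0.0857² + 0.102² + 0.0816² = 0.002820 + 0.011278 + 0.005402 + 0.007344 + 0.010404 + 0.004264 + 0.007344 + 0.008064 + 0.004816 + 0.007344 + 0.010404 + 0.006659 = 0.086145 (working shown to 6 dp, full precision carried).
To 4 decimal places, D = 0.0861.

0.0861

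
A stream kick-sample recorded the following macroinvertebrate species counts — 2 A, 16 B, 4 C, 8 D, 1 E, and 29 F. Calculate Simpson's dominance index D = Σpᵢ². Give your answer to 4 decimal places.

0.3283

Total N = 2+16+4+8+1+29 = 60, so the proportions are 0.033333, 0.266667, 0.066667, 0.133333, 0.016667, 0.483333 (working shown to 6 dp, full precision carried).
D = 0.033333² + 0.266667² + 0.066667² + 0.133333² + 0.016667² + 0.483333² = 0.001111 + 0.071111 + 0.004444 + 0.017778 + 0.000278 + 0.233611 = 0.328333.
To 4 decimal places, D = 0.3283.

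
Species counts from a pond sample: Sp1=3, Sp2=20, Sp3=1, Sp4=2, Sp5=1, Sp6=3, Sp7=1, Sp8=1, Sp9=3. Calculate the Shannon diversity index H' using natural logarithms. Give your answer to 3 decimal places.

1.521

Total N = 3+20+1+2+1+3+1+1+3 = 35, so the proportions are 0.08571, 0.57143, 0.02857, 0.05714, 0.02857, 0.08571, 0.02857, 0.02857, 0.08571 (working shown to 5 dp, full precision carried).
Each pᵢ ln pᵢ term: 0.08571×(-2.45674)=-0.21058, 0.57143×(-0.55962)=-0.31978, 0.02857×(-3.55535)=-0.10158, 0.05714×(-2.86220)=-0.16355, 0.02857×(-3.55535)=-0.10158, 0.08571×(-2.45674)=-0.21058, 0.02857×(-3.55535)=-0.10158, 0.02857×(-3.55535)=-0.10158, 0.08571×(-2.45674)=-0.21058.
Sum = -1.52139, so H' = 1.521.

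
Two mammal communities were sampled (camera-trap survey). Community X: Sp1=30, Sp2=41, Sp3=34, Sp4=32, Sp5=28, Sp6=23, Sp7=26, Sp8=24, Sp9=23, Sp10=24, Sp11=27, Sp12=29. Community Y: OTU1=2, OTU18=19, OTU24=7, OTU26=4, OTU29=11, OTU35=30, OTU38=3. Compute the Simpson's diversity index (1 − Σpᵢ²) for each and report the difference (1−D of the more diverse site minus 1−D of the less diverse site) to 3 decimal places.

0.167

Community X: N=341, proportions 0.08798, 0.12023, 0.09971, 0.09384, 0.08211, 0.06745, 0.07625, 0.07038, 0.06745, 0.07038, 0.07918, 0.08504, giving 1−D = 0.91399 (working shown to 5 dp, full precision carried).
Community Y: N=76, proportions 0.02632, 0.25, 0.09211, 0.05263, 0.14474, 0.39474, 0.03947, giving 1−D = 0.74723.
Difference = |0.91399 − 0.74723| = 0.16676, i.e. 0.167 to 3 decimal places.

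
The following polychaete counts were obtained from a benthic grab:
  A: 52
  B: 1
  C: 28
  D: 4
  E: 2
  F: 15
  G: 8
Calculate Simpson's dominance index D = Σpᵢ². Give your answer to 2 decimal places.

Total N = 52+1+28+4+2+15+8 = 110, so the proportions are 0.4727, 0.0091, 0.2545, 0.0364, 0.0182, 0.1364, 0.0727 (working shown to 4 dp, full precision carried).
D = 0.4727² + 0.0091² + 0.2545² + 0.0364² + 0.0182² + 0.1364² + 0.0727² = 0.2235 + 0.0001 + 0.0648 + 0.0013 + 0.0003 + 0.0186 + 0.0053 = 0.3139.
To 2 decimal places, D = 0.31.

0.31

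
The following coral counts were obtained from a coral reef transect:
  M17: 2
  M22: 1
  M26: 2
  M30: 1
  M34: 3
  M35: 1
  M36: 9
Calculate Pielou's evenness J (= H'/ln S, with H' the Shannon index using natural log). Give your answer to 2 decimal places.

0.81

Total N = 2+1+2+1+3+1+9 = 19, so the proportions are 0.1053, 0.0526, 0.1053, 0.0526, 0.1579, 0.0526, 0.4737 (working shown to 4 dp, full precision carried).
H' = −Σ pᵢ ln pᵢ = −((-0.2370) + (-0.1550) + (-0.2370) + (-0.1550) + (-0.2914) + (-0.1550) + (-0.3539)) = 1.5843.
With S = 7 species, ln S = 1.9459, so J = 1.5843/1.9459 = 0.8141, i.e. 0.81 to 2 decimal places.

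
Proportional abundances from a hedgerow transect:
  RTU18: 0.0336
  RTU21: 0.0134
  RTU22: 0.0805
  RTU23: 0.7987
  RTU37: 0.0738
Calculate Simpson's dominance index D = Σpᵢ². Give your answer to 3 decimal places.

0.651

D = 0.0336² + 0.0134² + 0.0805² + 0.7987² + 0.0738² = 0.00113 + 0.00018 + 0.00648 + 0.63792 + 0.00545 = 0.65116 (working shown to 5 dp, full precision carried).
To 3 decimal places, D = 0.651.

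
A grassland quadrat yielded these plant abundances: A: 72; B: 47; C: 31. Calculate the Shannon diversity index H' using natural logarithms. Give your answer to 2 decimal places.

Total N = 72+47+31 = 150, so the proportions are 0.48, 0.3133, 0.2067 (working shown to 4 dp, full precision carried).
Each pᵢ ln pᵢ term: 0.48×(-0.7340)=-0.3523, 0.3133×(-1.1605)=-0.3636, 0.2067×(-1.5766)=-0.3258.
Sum = -1.0418, so H' = 1.04.

1.04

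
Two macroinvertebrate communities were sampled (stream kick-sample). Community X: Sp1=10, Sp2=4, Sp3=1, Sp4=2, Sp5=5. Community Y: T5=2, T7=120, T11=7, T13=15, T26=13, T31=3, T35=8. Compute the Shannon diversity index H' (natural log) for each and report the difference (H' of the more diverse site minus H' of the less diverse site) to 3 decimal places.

0.307

Community X: N=22, proportions 0.454545455, 0.181818182, 0.045454545, 0.090909091, 0.227272727, giving H' = 1.363564622 (working shown to 9 dp, full precision carried).
Community Y: N=168, proportions 0.011904762, 0.714285714, 0.041666667, 0.089285714, 0.077380952, 0.017857143, 0.047619048, giving H' = 1.056088156.
Difference = |1.363564622 − 1.056088156| = 0.307476466, i.e. 0.307 to 3 decimal places.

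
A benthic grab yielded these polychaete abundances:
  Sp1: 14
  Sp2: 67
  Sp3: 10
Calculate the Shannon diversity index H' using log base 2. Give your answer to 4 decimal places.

Total N = 14+67+10 = 91, so the proportions are 0.153846, 0.736264, 0.10989 (working shown to 6 dp, full precision carried).
Each pᵢ log₂ pᵢ term: 0.153846×(-2.700440)=-0.415452, 0.736264×(-0.441705)=-0.325212, 0.10989×(-3.185867)=-0.350095.
Sum = -1.090759, so H' = 1.0908.

1.0908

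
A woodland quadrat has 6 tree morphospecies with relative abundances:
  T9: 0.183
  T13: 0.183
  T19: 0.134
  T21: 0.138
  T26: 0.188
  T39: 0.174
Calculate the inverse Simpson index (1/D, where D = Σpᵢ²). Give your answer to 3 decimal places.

D = 0.183² + 0.183² + 0.134² + 0.138² + 0.188² + 0.174² = 0.0334890 + 0.0334890 + 0.0179560 + 0.0190440 + 0.0353440 + 0.0302760 = 0.1695980 (working shown to 7 dp, full precision carried).
So 1/D = 5.89630, i.e. 5.896 to 3 decimal places.

5.896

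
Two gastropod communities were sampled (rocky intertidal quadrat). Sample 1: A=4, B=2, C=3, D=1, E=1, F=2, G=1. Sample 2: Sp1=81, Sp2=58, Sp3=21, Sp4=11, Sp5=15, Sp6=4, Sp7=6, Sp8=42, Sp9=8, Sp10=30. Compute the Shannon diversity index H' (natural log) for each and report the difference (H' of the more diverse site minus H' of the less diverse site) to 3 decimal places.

Sample 1: N=14, proportions 0.28571, 0.14286, 0.21429, 0.07143, 0.07143, 0.14286, 0.07143, giving H' = 1.80951 (working shown to 5 dp, full precision carried).
Sample 2: N=276, proportions 0.29348, 0.21014, 0.07609, 0.03986, 0.05435, 0.01449, 0.02174, 0.15217, 0.02899, 0.1087, giving H' = 1.94526.
Difference = |1.80951 − 1.94526| = 0.13575, i.e. 0.136 to 3 decimal places.

0.136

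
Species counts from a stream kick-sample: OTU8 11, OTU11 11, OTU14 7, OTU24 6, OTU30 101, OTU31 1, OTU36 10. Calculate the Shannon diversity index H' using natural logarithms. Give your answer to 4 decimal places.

Total N = 11+11+7+6+101+1+10 = 147, so the proportions are 0.07483, 0.07483, 0.047619, 0.040816, 0.687075, 0.006803, 0.068027 (working shown to 6 dp, full precision carried).
Each pᵢ ln pᵢ term: 0.07483×(-2.592537)=-0.193999, 0.07483×(-2.592537)=-0.193999, 0.047619×(-3.044522)=-0.144977, 0.040816×(-3.198673)=-0.130558, 0.687075×(-0.375312)=-0.257867, 0.006803×(-4.990433)=-0.033949, 0.068027×(-2.687847)=-0.182847.
Sum = -1.138197, so H' = 1.1382.

1.1382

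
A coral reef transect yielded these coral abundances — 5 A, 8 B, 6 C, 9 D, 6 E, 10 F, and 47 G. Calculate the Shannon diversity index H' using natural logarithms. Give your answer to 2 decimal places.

1.54

Total N = 5+8+6+9+6+10+47 = 91, so the proportions are 0.0549, 0.0879, 0.0659, 0.0989, 0.0659, 0.1099, 0.5165 (working shown to 4 dp, full precision carried).
Each pᵢ ln pᵢ term: 0.0549×(-2.9014)=-0.1594, 0.0879×(-2.4314)=-0.2138, 0.0659×(-2.7191)=-0.1793, 0.0989×(-2.3136)=-0.2288, 0.0659×(-2.7191)=-0.1793, 0.1099×(-2.2083)=-0.2427, 0.5165×(-0.6607)=-0.3412.
Sum = -1.5445, so H' = 1.54.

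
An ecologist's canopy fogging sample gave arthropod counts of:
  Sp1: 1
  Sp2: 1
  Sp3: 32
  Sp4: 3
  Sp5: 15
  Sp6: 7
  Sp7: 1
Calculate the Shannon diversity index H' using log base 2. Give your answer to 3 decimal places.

Total N = 1+1+32+3+15+7+1 = 60, so the proportions are 0.01667, 0.01667, 0.53333, 0.05, 0.25, 0.11667, 0.01667 (working shown to 5 dp, full precision carried).
Each pᵢ log₂ pᵢ term: 0.01667×(-5.90689)=-0.09845, 0.01667×(-5.90689)=-0.09845, 0.53333×(-0.90689)=-0.48367, 0.05×(-4.32193)=-0.21610, 0.25×(-2.00000)=-0.50000, 0.11667×(-3.09954)=-0.36161, 0.01667×(-5.90689)=-0.09845.
Sum = -1.85673, so H' = 1.857.

1.857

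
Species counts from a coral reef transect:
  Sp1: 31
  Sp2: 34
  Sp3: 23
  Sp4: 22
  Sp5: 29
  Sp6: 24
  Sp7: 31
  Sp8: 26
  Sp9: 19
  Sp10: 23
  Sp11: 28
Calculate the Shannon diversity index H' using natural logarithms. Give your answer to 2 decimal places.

Total N = 31+34+23+22+29+24+31+26+19+23+28 = 290, so the proportions are 0.1069, 0.1172, 0.0793, 0.0759, 0.1, 0.0828, 0.1069, 0.0897, 0.0655, 0.0793, 0.0966 (working shown to 4 dp, full precision carried).
Each pᵢ ln pᵢ term: 0.1069×(-2.2359)=-0.2390, 0.1172×(-2.1435)=-0.2513, 0.0793×(-2.5344)=-0.2010, 0.0759×(-2.5788)=-0.1956, 0.1×(-2.3026)=-0.2303, 0.0828×(-2.4918)=-0.2062, 0.1069×(-2.2359)=-0.2390, 0.0897×(-2.4118)=-0.2162, 0.0655×(-2.7254)=-0.1786, 0.0793×(-2.5344)=-0.2010, 0.0966×(-2.3377)=-0.2257.
Sum = -2.3839, so H' = 2.38.

2.38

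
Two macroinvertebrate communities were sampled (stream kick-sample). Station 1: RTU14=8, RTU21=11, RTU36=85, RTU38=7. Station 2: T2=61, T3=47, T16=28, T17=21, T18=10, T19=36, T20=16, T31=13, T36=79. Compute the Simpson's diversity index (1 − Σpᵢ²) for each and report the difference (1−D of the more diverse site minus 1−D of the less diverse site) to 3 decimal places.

0.448

Station 1: N=111, proportions 0.07207, 0.0991, 0.76577, 0.06306, giving 1−D = 0.39461 (working shown to 5 dp, full precision carried).
Station 2: N=311, proportions 0.19614, 0.15113, 0.09003, 0.06752, 0.03215, 0.11576, 0.05145, 0.0418, 0.25402, giving 1−D = 0.84267.
Difference = |0.39461 − 0.84267| = 0.44806, i.e. 0.448 to 3 decimal places.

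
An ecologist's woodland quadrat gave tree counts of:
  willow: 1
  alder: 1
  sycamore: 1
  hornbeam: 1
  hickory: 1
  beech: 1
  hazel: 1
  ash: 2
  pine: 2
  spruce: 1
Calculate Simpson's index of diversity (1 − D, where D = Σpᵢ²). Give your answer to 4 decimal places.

0.8889

Total N = 1+1+1+1+1+1+1+2+2+1 = 12, so the proportions are 0.083333, 0.083333, 0.083333, 0.083333, 0.083333, 0.083333, 0.083333, 0.166667, 0.166667, 0.083333 (working shown to 6 dp, full precision carried).
D = 0.083333² + 0.083333² + 0.083333² + 0.083333² + 0.083333² + 0.083333² + 0.083333² + 0.166667² + 0.166667² + 0.083333² = 0.006944 + 0.006944 + 0.006944 + 0.006944 + 0.006944 + 0.006944 + 0.006944 + 0.027778 + 0.027778 + 0.006944 = 0.111111.
So 1 − D = 0.888889, i.e. 0.8889 to 4 decimal places.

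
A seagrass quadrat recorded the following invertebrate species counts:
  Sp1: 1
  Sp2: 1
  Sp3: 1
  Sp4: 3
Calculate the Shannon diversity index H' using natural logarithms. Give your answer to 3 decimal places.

Total N = 1+1+1+3 = 6, so the proportions are 0.16667, 0.16667, 0.16667, 0.5 (working shown to 5 dp, full precision carried).
Each pᵢ ln pᵢ term: 0.16667×(-1.79176)=-0.29863, 0.16667×(-1.79176)=-0.29863, 0.16667×(-1.79176)=-0.29863, 0.5×(-0.69315)=-0.34657.
Sum = -1.24245, so H' = 1.242.

1.242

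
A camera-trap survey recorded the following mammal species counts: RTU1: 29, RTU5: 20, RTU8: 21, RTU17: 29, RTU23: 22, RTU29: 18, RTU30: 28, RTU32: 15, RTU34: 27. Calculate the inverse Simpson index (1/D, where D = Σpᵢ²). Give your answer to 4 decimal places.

8.6173

Total N = 29+20+21+29+22+18+28+15+27 = 209, so the proportions are 0.13875598, 0.09569378, 0.10047847, 0.13875598, 0.10526316, 0.0861244, 0.13397129, 0.07177033, 0.1291866 (working shown to 8 dp, full precision carried).
D = 0.13875598² + 0.09569378² + 0.10047847² + 0.13875598² + 0.10526316² + 0.0861244² + 0.13397129² + 0.07177033² + 0.1291866² = 0.01925322 + 0.00915730 + 0.01009592 + 0.01925322 + 0.01108033 + 0.00741741 + 0.01794831 + 0.00515098 + 0.01668918 = 0.11604588.
So 1/D = 8.617282, i.e. 8.6173 to 4 decimal places.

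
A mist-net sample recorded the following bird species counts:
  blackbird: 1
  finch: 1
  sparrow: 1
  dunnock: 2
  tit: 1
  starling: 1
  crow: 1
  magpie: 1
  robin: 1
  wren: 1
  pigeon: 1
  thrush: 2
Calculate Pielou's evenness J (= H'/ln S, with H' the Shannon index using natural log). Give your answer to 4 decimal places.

Total N = 1+1+1+2+1+1+1+1+1+1+1+2 = 14, so the proportions are 0.071429, 0.071429, 0.071429, 0.142857, 0.071429, 0.071429, 0.071429, 0.071429, 0.071429, 0.071429, 0.071429, 0.142857 (working shown to 6 dp, full precision carried).
H' = −Σ pᵢ ln pᵢ = −((-0.188504) + (-0.188504) + (-0.188504) + (-0.277987) + (-0.188504) + (-0.188504) + (-0.188504) + (-0.188504) + (-0.188504) + (-0.188504) + (-0.188504) + (-0.277987)) = 2.441015.
With S = 12 species, ln S = 2.484907, so J = 2.441015/2.484907 = 0.982337, i.e. 0.9823 to 4 decimal places.

0.9823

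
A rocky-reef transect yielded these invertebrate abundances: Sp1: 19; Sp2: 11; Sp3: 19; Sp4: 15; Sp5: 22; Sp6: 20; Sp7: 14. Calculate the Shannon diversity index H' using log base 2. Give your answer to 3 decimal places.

2.774

Total N = 19+11+19+15+22+20+14 = 120, so the proportions are 0.15833, 0.09167, 0.15833, 0.125, 0.18333, 0.16667, 0.11667 (working shown to 5 dp, full precision carried).
Each pᵢ log₂ pᵢ term: 0.15833×(-2.65896)=-0.42100, 0.09167×(-3.44746)=-0.31602, 0.15833×(-2.65896)=-0.42100, 0.125×(-3.00000)=-0.37500, 0.18333×(-2.44746)=-0.44870, 0.16667×(-2.58496)=-0.43083, 0.11667×(-3.09954)=-0.36161.
Sum = -2.77416, so H' = 2.774.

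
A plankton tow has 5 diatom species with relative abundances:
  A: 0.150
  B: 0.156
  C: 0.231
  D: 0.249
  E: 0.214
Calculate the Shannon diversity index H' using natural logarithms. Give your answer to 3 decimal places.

Each pᵢ ln pᵢ term (working shown to 5 dp, full precision carried): 0.15×(-1.89712)=-0.28457, 0.156×(-1.85790)=-0.28983, 0.231×(-1.46534)=-0.33849, 0.249×(-1.39030)=-0.34619, 0.214×(-1.54178)=-0.32994.
Sum = -1.58902, so H' = 1.589.

1.589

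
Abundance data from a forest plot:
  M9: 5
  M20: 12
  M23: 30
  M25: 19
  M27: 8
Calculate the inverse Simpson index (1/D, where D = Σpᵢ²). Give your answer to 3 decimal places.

Total N = 5+12+30+19+8 = 74, so the proportions are 0.0675676, 0.1621622, 0.4054054, 0.2567568, 0.1081081 (working shown to 7 dp, full precision carried).
D = 0.0675676² + 0.1621622² + 0.4054054² + 0.2567568² + 0.1081081² = 0.0045654 + 0.0262966 + 0.1643535 + 0.0659240 + 0.0116874 = 0.2728269.
So 1/D = 3.66533, i.e. 3.665 to 3 decimal places.

3.665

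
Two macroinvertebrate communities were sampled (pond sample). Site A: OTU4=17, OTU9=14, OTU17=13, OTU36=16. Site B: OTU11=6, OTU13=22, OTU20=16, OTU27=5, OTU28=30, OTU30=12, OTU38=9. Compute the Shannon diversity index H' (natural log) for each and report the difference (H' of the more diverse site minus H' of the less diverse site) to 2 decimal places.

Site A: N=60, proportions 0.28333, 0.23333, 0.21667, 0.26667, giving H' = 1.38072 (working shown to 5 dp, full precision carried).
Site B: N=100, proportions 0.06, 0.22, 0.16, 0.05, 0.3, 0.12, 0.09, giving H' = 1.77725.
Difference = |1.38072 − 1.77725| = 0.39653, i.e. 0.40 to 2 decimal places.

0.40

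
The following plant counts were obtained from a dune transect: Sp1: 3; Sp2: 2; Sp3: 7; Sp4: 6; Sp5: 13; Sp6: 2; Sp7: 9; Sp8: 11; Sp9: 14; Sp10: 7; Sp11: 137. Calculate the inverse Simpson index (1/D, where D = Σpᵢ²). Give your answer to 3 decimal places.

Total N = 3+2+7+6+13+2+9+11+14+7+137 = 211, so the proportions are 0.014218, 0.009479, 0.033175, 0.028436, 0.061611, 0.009479, 0.042654, 0.052133, 0.066351, 0.033175, 0.649289 (working shown to 6 dp, full precision carried).
D = 0.014218² + 0.009479² + 0.033175² + 0.028436² + 0.061611² + 0.009479² + 0.042654² + 0.052133² + 0.066351² + 0.033175² + 0.649289² = 0.000202 + 0.000090 + 0.001101 + 0.000809 + 0.003796 + 0.000090 + 0.001819 + 0.002718 + 0.004402 + 0.001101 + 0.421576 = 0.437704.
So 1/D = 2.28465, i.e. 2.285 to 3 decimal places.

2.285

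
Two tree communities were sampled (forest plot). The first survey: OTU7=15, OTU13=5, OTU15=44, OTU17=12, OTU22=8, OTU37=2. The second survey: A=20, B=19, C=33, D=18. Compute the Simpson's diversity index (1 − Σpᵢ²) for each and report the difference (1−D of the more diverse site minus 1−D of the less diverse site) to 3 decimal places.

0.056

The first survey: N=86, proportions 0.17442, 0.05814, 0.51163, 0.13953, 0.09302, 0.02326, giving 1−D = 0.67577 (working shown to 5 dp, full precision carried).
The second survey: N=90, proportions 0.22222, 0.21111, 0.36667, 0.2, giving 1−D = 0.73160.
Difference = |0.67577 − 0.73160| = 0.05583, i.e. 0.056 to 3 decimal places.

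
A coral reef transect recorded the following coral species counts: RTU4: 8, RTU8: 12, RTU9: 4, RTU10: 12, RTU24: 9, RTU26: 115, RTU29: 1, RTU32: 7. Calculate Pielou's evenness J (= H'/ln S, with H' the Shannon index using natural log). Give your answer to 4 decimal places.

0.5723

Total N = 8+12+4+12+9+115+1+7 = 168, so the proportions are 0.047619, 0.071429, 0.02381, 0.071429, 0.053571, 0.684524, 0.005952, 0.041667 (working shown to 6 dp, full precision carried).
H' = −Σ pᵢ ln pᵢ = −((-0.144977) + (-0.188504) + (-0.088992) + (-0.188504) + (-0.156790) + (-0.259456) + (-0.030500) + (-0.132419)) = 1.190142.
With S = 8 species, ln S = 2.079442, so J = 1.190142/2.079442 = 0.572337, i.e. 0.5723 to 4 decimal places.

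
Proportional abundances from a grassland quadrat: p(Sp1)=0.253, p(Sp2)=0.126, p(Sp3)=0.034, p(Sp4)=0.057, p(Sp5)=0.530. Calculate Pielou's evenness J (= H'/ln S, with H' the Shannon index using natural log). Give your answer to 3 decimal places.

H' = −Σ pᵢ ln pᵢ = −((-0.34771) + (-0.26101) + (-0.11497) + (-0.16329) + (-0.33649)) = 1.22346 (working shown to 5 dp, full precision carried).
With S = 5 species, ln S = 1.60944, so J = 1.22346/1.60944 = 0.76018, i.e. 0.760 to 3 decimal places.

0.760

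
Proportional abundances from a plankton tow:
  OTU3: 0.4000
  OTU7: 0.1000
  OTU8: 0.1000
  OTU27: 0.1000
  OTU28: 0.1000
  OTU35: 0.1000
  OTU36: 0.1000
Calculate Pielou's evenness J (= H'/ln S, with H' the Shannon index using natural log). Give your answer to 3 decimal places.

0.898

H' = −Σ pᵢ ln pᵢ = −((-0.36652) + (-0.23026) + (-0.23026) + (-0.23026) + (-0.23026) + (-0.23026) + (-0.23026)) = 1.74807 (working shown to 5 dp, full precision carried).
With S = 7 species, ln S = 1.94591, so J = 1.74807/1.94591 = 0.89833, i.e. 0.898 to 3 decimal places.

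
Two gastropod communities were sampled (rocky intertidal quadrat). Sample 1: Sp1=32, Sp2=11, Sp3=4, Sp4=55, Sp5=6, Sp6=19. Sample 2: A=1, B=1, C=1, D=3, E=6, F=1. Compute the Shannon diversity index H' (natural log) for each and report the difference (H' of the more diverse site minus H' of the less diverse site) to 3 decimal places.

0.025

Sample 1: N=127, proportions 0.2519685, 0.0866142, 0.0314961, 0.4330709, 0.0472441, 0.1496063, giving H' = 1.4589603 (working shown to 7 dp, full precision carried).
Sample 2: N=13, proportions 0.0769231, 0.0769231, 0.0769231, 0.2307692, 0.4615385, 0.0769231, giving H' = 1.4844575.
Difference = |1.4589603 − 1.4844575| = 0.0254972, i.e. 0.025 to 3 decimal places.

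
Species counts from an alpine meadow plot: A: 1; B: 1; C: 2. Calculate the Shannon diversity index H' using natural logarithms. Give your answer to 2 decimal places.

Total N = 1+1+2 = 4, so the proportions are 0.25, 0.25, 0.5 (working shown to 4 dp, full precision carried).
Each pᵢ ln pᵢ term: 0.25×(-1.3863)=-0.3466, 0.25×(-1.3863)=-0.3466, 0.5×(-0.6931)=-0.3466.
Sum = -1.0397, so H' = 1.04.

1.04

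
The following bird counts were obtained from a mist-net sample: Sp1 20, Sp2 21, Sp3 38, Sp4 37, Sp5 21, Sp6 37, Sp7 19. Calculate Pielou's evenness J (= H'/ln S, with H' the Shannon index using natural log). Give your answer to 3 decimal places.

Total N = 20+21+38+37+21+37+19 = 193, so the proportions are 0.10363, 0.10881, 0.19689, 0.19171, 0.10881, 0.19171, 0.09845 (working shown to 5 dp, full precision carried).
H' = −Σ pᵢ ln pᵢ = −((-0.23492) + (-0.24136) + (-0.31997) + (-0.31666) + (-0.24136) + (-0.31666) + (-0.22822)) = 1.89914.
With S = 7 species, ln S = 1.94591, so J = 1.89914/1.94591 = 0.97597, i.e. 0.976 to 3 decimal places.

0.976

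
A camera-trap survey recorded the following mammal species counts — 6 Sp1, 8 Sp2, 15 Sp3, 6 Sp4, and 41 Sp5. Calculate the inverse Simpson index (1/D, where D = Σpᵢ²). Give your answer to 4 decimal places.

2.8286

Total N = 6+8+15+6+41 = 76, so the proportions are 0.0789474, 0.1052632, 0.1973684, 0.0789474, 0.5394737 (working shown to 7 dp, full precision carried).
D = 0.0789474² + 0.1052632² + 0.1973684² + 0.0789474² + 0.5394737² = 0.0062327 + 0.0110803 + 0.0389543 + 0.0062327 + 0.2910319 = 0.3535319.
So 1/D = 2.828599, i.e. 2.8286 to 4 decimal places.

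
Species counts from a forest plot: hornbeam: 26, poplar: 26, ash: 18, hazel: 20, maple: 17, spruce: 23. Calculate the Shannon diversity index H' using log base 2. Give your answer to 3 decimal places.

Total N = 26+26+18+20+17+23 = 130, so the proportions are 0.2, 0.2, 0.13846, 0.15385, 0.13077, 0.17692 (working shown to 5 dp, full precision carried).
Each pᵢ log₂ pᵢ term: 0.2×(-2.32193)=-0.46439, 0.2×(-2.32193)=-0.46439, 0.13846×(-2.85244)=-0.39495, 0.15385×(-2.70044)=-0.41545, 0.13077×(-2.93490)=-0.38380, 0.17692×(-2.49881)=-0.44210.
Sum = -2.56507, so H' = 2.565.

2.565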